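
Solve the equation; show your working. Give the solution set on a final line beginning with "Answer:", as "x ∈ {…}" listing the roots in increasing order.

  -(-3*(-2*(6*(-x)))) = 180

Step 1. [-(-3*(-2*(6*(-x)))) = 180] flip signs both sides, so neg: -3*(-2*(6*(-x))) = -180.
Step 2. [-3*(-2*(6*(-x))) = -180] divide by the outer -3. So div: -2*(6*(-x)) = 60.
Step 3. [-2*(6*(-x)) = 60] LHS = -2·(…); ÷-2 both sides ⇒ div: 6*(-x) = -30.
Step 4. [6*(-x) = -30] 6·(inner) — divide through by 6, so div: -x = -5.
Step 5. [-x = -5] LHS negated; negate both sides, so neg: x = 5.

Answer: x ∈ {5}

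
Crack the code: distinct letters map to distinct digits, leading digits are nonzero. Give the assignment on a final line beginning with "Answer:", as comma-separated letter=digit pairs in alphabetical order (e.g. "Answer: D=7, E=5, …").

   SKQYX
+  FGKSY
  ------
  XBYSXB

Step 1. [col 1: X + Y ≡ B (mod 10)] column 1 (X + Y ≡ B (mod 10), carry-in 0) doesn't pin B yet; pick B=4 and continue. So B=4.
Step 2. [col 1: X + Y ≡ B (mod 10)] column 1 (X + Y ≡ B (mod 10), carry-in 0) doesn't pin Y yet; pick Y=3 and continue ⇒ Y=3.
Step 3. [col 1: X + Y ≡ B (mod 10)] column 1: given Y=3, B=4, carry-in 0, and digits 3,4 already taken and all letters distinct, X+Y≡B (mod 10) forces X=1, so X=1.
Step 4. [col 2: Y + S ≡ X (mod 10)] in column 2 we have Y+S≡X with carry-in 0; given Y=3, X=1 and digits 1,3,4 already taken and all letters distinct, that pins S to 8. So S=8.
Step 5. [col 3: Q + K ≡ S (mod 10)] no forcing yet in column 3 (carry-in 1); Q=0 is free and consistent — try it, so Q=0.
Step 6. [col 3: Q + K ≡ S (mod 10)] column 3: given Q=0, S=8, carry-in 1, and digits 0,1,3,4,8 already taken and all letters distinct, Q+K≡S (mod 10) forces K=7, so K=7.
Step 7. [col 4: K + G ≡ Y (mod 10)] from column 4 (K=7, Y=3, carry-in 0, digits 0,1,3,4,7,8 already taken and all letters distinct): G must equal 6. So G=6.
Step 8. [col 5: S + F ≡ B (mod 10)] column 5 reads S+F+carry(1)=B with S=8, B=4; with digits 0,1,3,4,6,7,8 already taken and all letters distinct, the only value for F is 5, so F=5.

Answer: B=4, F=5, G=6, K=7, Q=0, S=8, X=1, Y=3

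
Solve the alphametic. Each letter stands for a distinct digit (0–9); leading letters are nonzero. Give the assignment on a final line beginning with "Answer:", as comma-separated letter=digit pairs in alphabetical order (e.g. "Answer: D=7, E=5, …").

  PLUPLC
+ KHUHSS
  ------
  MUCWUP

Step 1. [col 1: C + S ≡ P (mod 10)] P=8 is one option consistent with column 1 (C + S ≡ P (mod 10), carry-in 0) — take it ⇒ P=8.
Step 2. [col 1: C + S ≡ P (mod 10)] no forcing yet in column 1 (carry-in 0); S=3 is free and consistent — try it. So S=3.
Step 3. [col 1: C + S ≡ P (mod 10)] column 1: given S=3, P=8, carry-in 0, and digits 3,8 already taken and all letters distinct, C+S≡P (mod 10) forces C=5, so C=5.
Step 4. [col 2: L + S ≡ U (mod 10)] several values work for L in column 2 (L + S ≡ U (mod 10), carry-in 0); try L=4, so L=4.
Step 5. [col 2: L + S ≡ U (mod 10)] from column 2 (L=4, S=3, carry-in 0, digits 3,4,5,8 already taken and all letters distinct): U must equal 7 ⇒ U=7.
Step 6. [col 3: P + H ≡ W (mod 10)] several values work for H in column 3 (P + H ≡ W (mod 10), carry-in 0); try H=2. So H=2.
Step 7. [col 3: P + H ≡ W (mod 10)] column 3: given P=8, H=2, carry-in 0, and digits 2,3,4,5,7,8 already taken and all letters distinct, P+H≡W (mod 10) forces W=0. So W=0.
Step 8. [col 6: P + K ≡ M (mod 10)] from column 6 (P=8, carry-in 0, digits 0,2,3,4,5,7,8 already taken and all letters distinct): K must equal 1. So K=1.
Step 9. [col 6: P + K ≡ M (mod 10)] in column 6 we have P+K≡M with carry-in 0; given P=8, K=1 and digits 0,1,2,3,4,5,7,8 already taken and all letters distinct, that pins M to 9, so M=9.

Answer: C=5, H=2, K=1, L=4, M=9, P=8, S=3, U=7, W=0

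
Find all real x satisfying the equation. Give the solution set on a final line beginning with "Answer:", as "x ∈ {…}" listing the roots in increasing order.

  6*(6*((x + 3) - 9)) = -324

Step 1. [6*(6*((x + 3) - 9)) = -324] leading coefficient 6: divide by 6, so div: 6*((x + 3) - 9) = -54.
Step 2. [6*((x + 3) - 9) = -54] LHS = 6·(…); ÷6 both sides, so div: (x + 3) - 9 = -9.
Step 3. [(x + 3) - 9 = -9] add 9: x sits inside (… - 9). So sub: x + 3 = 0.
Step 4. [x + 3 = 0] subtract 3: x sits inside (… + 3), so sub: x = -3.

Answer: x ∈ {-3}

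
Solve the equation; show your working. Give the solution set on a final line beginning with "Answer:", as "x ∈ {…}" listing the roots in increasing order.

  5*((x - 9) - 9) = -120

Step 1. [5*((x - 9) - 9) = -120] 5 out front; divide by 5. So div: (x - 9) - 9 = -24.
Step 2. [(x - 9) - 9 = -24] 9 comes off first (add 9) ⇒ sub: x - 9 = -15.
Step 3. [x - 9 = -15] peel the -9: add 9 from each side ⇒ sub: x = -6.

Answer: x ∈ {-6}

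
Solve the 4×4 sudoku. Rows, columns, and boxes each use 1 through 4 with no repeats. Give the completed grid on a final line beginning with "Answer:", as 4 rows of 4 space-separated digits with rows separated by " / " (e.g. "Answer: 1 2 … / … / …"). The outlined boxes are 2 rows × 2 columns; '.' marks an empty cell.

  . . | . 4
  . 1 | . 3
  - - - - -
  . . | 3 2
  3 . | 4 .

Step 1. [r1c1∈{2}] r1c1 has the single candidate 2 ⇒ r1c1=2.
Step 2. [r3c1∈{1,4}] row 3 places 1 nowhere but r3c1, so r3c1=1.
Step 3. [r2c1∈{4}] r2c1 has the single candidate 4. So r2c1=4.
Step 4. [r1c2∈{3}] r1c2's peers cover all but 3. So r1c2=3.
Step 5. [r1c3∈{1}] r1c3's peers cover all but 1 ⇒ r1c3=1.
Step 6. [r2c3∈{2}] r2c3 has the single candidate 2 ⇒ r2c3=2.
Step 7. [r4c2∈{2}] nothing but 2 survives at r4c2, so r4c2=2.
Step 8. [r4c4∈{1}] r4c4's peers cover all but 1 ⇒ r4c4=1.
Step 9. [r3c2∈{4}] only 4 remains possible at r3c2 ⇒ r3c2=4.

Answer: 2 3 1 4 / 4 1 2 3 / 1 4 3 2 / 3 2 4 1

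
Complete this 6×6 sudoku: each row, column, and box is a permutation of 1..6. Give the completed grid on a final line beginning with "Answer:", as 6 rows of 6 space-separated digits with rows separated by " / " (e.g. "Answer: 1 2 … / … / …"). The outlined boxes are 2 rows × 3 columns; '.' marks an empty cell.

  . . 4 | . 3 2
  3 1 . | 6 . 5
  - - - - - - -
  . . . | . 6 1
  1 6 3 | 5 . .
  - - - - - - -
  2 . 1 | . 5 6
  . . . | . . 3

Step 1. [r5c4∈{4}] r5c4's peers cover all but 4 ⇒ r5c4=4.
Step 2. [r3c2∈{2,4,5}] col 2 places 2 nowhere but r3c2 ⇒ r3c2=2.
Step 3. [r4c5∈{2,4}] r4c5 is the only open cell in row 4 admitting 2. So r4c5=2.
Step 4. [r3c1∈{4,5}] 4 has one home in row 3: r3c1. So r3c1=4.
Step 5. [r1c2∈{5}] r1c2's peers cover all but 5. So r1c2=5.
Step 6. [r6c3∈{5,6}] r6c3 is the only open cell in col 3 admitting 6, so r6c3=6.
Step 7. [r6c4∈{1,2}] 2 has one home in row 6: r6c4, so r6c4=2.
Step 8. [r5c2∈{3}] r5c2's peers cover all but 3. So r5c2=3.
Step 9. [r2c5∈{4}] r2c5 has the single candidate 4. So r2c5=4.
Step 10. [r6c5∈{1}] r6c5's peers cover all but 1. So r6c5=1.
Step 11. [r2c3∈{2}] r2c3's peers cover all but 2 ⇒ r2c3=2.
Step 12. [r1c1∈{6}] r1c1's peers cover all but 6, so r1c1=6.
Step 13. [r6c1∈{5}] only 5 remains possible at r6c1. So r6c1=5.
Step 14. [r1c4∈{1}] r1c4's peers cover all but 1, so r1c4=1.
Step 15. [r3c4∈{3}] r3c4 has the single candidate 3. So r3c4=3.
Step 16. [r3c3∈{5}] only 5 remains possible at r3c3 ⇒ r3c3=5.
Step 17. [r4c6∈{4}] r4c6 has the single candidate 4 ⇒ r4c6=4.
Step 18. [r6c2∈{4}] only 4 remains possible at r6c2 ⇒ r6c2=4.

Answer: 6 5 4 1 3 2 / 3 1 2 6 4 5 / 4 2 5 3 6 1 / 1 6 3 5 2 4 / 2 3 1 4 5 6 / 5 4 6 2 1 3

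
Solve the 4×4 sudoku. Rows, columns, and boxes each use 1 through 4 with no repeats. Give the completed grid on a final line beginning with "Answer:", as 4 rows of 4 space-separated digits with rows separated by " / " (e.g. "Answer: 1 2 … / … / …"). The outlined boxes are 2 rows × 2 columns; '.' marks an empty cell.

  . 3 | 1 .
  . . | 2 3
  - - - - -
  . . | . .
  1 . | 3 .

Step 1. [r3c3∈{4}] r3c3 is down to just 4 ⇒ r3c3=4.
Step 2. [r3c2∈{2}] r3c2 has the single candidate 2 ⇒ r3c2=2.
Step 3. [r2c1∈{4}] only 4 remains possible at r2c1 ⇒ r2c1=4.
Step 4. [r4c4∈{2}] r4c4's peers cover all but 2 ⇒ r4c4=2.
Step 5. [r1c1∈{2}] r1c1's peers cover all but 2, so r1c1=2.
Step 6. [r4c2∈{4}] only 4 remains possible at r4c2, so r4c2=4.
Step 7. [r1c4∈{4}] nothing but 4 survives at r1c4. So r1c4=4.
Step 8. [r3c4∈{1}] r3c4 is down to just 1 ⇒ r3c4=1.
Step 9. [r2c2∈{1}] r2c2 is down to just 1. So r2c2=1.
Step 10. [r3c1∈{3}] only 3 remains possible at r3c1 ⇒ r3c1=3.

Answer: 2 3 1 4 / 4 1 2 3 / 3 2 4 1 / 1 4 3 2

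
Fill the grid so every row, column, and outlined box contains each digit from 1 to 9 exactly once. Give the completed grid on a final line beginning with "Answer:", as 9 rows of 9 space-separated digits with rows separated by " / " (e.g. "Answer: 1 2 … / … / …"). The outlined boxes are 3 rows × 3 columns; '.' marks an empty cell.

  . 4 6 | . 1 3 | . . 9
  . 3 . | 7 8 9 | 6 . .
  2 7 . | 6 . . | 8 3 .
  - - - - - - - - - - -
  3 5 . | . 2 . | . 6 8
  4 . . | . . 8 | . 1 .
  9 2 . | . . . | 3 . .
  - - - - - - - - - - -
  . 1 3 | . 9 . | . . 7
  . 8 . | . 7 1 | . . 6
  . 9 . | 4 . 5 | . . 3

Step 1. [r8c1∈{5}] only 5 remains possible at r8c1. So r8c1=5.
Step 2. [r7c6∈{2,6}] r7c6 is the only open cell in col 6 admitting 2 ⇒ r7c6=2.
Step 3. [r3c6∈{4}] only 4 remains possible at r3c6, so r3c6=4.
Step 4. [r4c7∈{4,7,9}] row 4 places 4 nowhere but r4c7. So r4c7=4.
Step 5. [r6c9∈{5}] r6c9's peers cover all but 5, so r6c9=5.
Step 6. [r5c7∈{2,7,9}] across box 6, 9 lands solely at r5c7. So r5c7=9.
Step 7. [r8c7∈{2}] r8c7's peers cover all but 2 ⇒ r8c7=2.
Step 8. [r7c8∈{4,5,8}] across row 7, 4 lands solely at r7c8. So r7c8=4.
Step 9. [r5c5∈{3,5,6}] col 5 places 3 nowhere but r5c5, so r5c5=3.
Step 10. [r5c3∈{7}] r5c3 is down to just 7 ⇒ r5c3=7.
Step 11. [r4c3∈{1}] r4c3 has the single candidate 1 ⇒ r4c3=1.
Step 12. [r3c5∈{5}] r3c5 has the single candidate 5, so r3c5=5.
Step 13. [r6c6∈{6,7}] col 6 places 6 nowhere but r6c6 ⇒ r6c6=6.
Step 14. [r2c9∈{1,2,4}] across row 2, 4 lands solely at r2c9 ⇒ r2c9=4.
Step 15. [r2c8∈{2,5}] across row 2, 2 lands solely at r2c8. So r2c8=2.
Step 16. [r1c7∈{5,7}] r1c7 is the only open cell in col 7 admitting 7. So r1c7=7.
Step 17. [r9c1∈{6,7}] 7 has one home in row 9: r9c1 ⇒ r9c1=7.
Step 18. [r6c3∈{8}] r6c3's peers cover all but 8. So r6c3=8.
Step 19. [r8c4∈{3}] r8c4 has the single candidate 3 ⇒ r8c4=3.
Step 20. [r1c1∈{8}] nothing but 8 survives at r1c1, so r1c1=8.
Step 21. [r6c8∈{7}] r6c8's peers cover all but 7, so r6c8=7.
Step 22. [r9c5∈{6}] r9c5's peers cover all but 6. So r9c5=6.
Step 23. [r6c4∈{1}] r6c4 has the single candidate 1 ⇒ r6c4=1.
Step 24. [r5c9∈{2}] nothing but 2 survives at r5c9, so r5c9=2.
Step 25. [r9c3∈{2}] r9c3's peers cover all but 2 ⇒ r9c3=2.
Step 26. [r2c1∈{1}] r2c1's peers cover all but 1, so r2c1=1.
Step 27. [r8c3∈{4}] only 4 remains possible at r8c3, so r8c3=4.
Step 28. [r8c8∈{9}] r8c8's peers cover all but 9 ⇒ r8c8=9.
Step 29. [r1c4∈{2}] r1c4 has the single candidate 2 ⇒ r1c4=2.
Step 30. [r5c2∈{6}] r5c2's peers cover all but 6, so r5c2=6.
Step 31. [r3c9∈{1}] nothing but 1 survives at r3c9, so r3c9=1.
Step 32. [r4c4∈{9}] only 9 remains possible at r4c4, so r4c4=9.
Step 33. [r7c7∈{5}] r7c7 has the single candidate 5, so r7c7=5.
Step 34. [r9c7∈{1}] nothing but 1 survives at r9c7, so r9c7=1.
Step 35. [r5c4∈{5}] r5c4 has the single candidate 5. So r5c4=5.
Step 36. [r7c4∈{8}] r7c4's peers cover all but 8. So r7c4=8.
Step 37. [r9c8∈{8}] r9c8 has the single candidate 8 ⇒ r9c8=8.
Step 38. [r3c3∈{9}] r3c3 is down to just 9 ⇒ r3c3=9.
Step 39. [r1c8∈{5}] r1c8 has the single candidate 5. So r1c8=5.
Step 40. [r6c5∈{4}] only 4 remains possible at r6c5. So r6c5=4.
Step 41. [r4c6∈{7}] only 7 remains possible at r4c6 ⇒ r4c6=7.
Step 42. [r2c3∈{5}] nothing but 5 survives at r2c3. So r2c3=5.
Step 43. [r7c1∈{6}] r7c1's peers cover all but 6. So r7c1=6.

Answer: 8 4 6 2 1 3 7 5 9 / 1 3 5 7 8 9 6 2 4 / 2 7 9 6 5 4 8 3 1 / 3 5 1 9 2 7 4 6 8 / 4 6 7 5 3 8 9 1 2 / 9 2 8 1 4 6 3 7 5 / 6 1 3 8 9 2 5 4 7 / 5 8 4 3 7 1 2 9 6 / 7 9 2 4 6 5 1 8 3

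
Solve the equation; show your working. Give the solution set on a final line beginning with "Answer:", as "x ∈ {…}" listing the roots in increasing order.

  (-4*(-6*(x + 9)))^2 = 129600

Step 1. [(-4*(-6*(x + 9)))^2 = 129600] 129600 ≥ 0, LHS is (·)² — take ±√ ⇒ sqrt: -4*(-6*(x + 9)) = 360 or -360.
Step 2. [-4*(-6*(x + 9)) = 360 or -360] LHS = -4·(…); ÷-4 both sides. So div: -6*(x + 9) = -90 or 90.
Step 3. [-6*(x + 9) = -90 or 90] divide by the outer -6. So div: x + 9 = 15 or -15.
Step 4. [x + 9 = 15 or -15] subtract 9: x sits inside (… + 9), so sub: x = 6 or -24.

Answer: x ∈ {-24, 6}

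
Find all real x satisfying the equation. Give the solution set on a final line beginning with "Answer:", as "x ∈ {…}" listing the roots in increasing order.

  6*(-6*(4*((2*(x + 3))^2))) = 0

Step 1. [6*(-6*(4*((2*(x + 3))^2))) = 0] 6 out front; divide by 6 ⇒ div: -6*(4*((2*(x + 3))^2)) = 0.
Step 2. [-6*(4*((2*(x + 3))^2)) = 0] divide by the outer -6, so div: 4*((2*(x + 3))^2) = 0.
Step 3. [4*((2*(x + 3))^2) = 0] 4 out front; divide by 4. So div: (2*(x + 3))^2 = 0.
Step 4. [(2*(x + 3))^2 = 0] √ both sides: 0 ≥ 0 gives two branches. So sqrt: 2*(x + 3) = 0.
Step 5. [2*(x + 3) = 0] LHS = 2·(…); ÷2 both sides, so div: x + 3 = 0.
Step 6. [x + 3 = 0] subtract 3: x sits inside (… + 3) ⇒ sub: x = -3.

Answer: x ∈ {-3}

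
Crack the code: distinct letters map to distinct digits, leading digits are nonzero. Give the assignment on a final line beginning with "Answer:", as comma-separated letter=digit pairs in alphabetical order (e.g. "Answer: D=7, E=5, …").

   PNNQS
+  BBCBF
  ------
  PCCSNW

Step 1. [col 1: S + F ≡ W (mod 10)] several values work for W in column 1 (S + F ≡ W (mod 10), carry-in 0); try W=9 ⇒ W=9.
Step 2. [col 1: S + F ≡ W (mod 10)] column 1 (S + F ≡ W (mod 10), carry-in 0) doesn't pin F yet; pick F=6 and continue, so F=6.
Step 3. [col 1: S + F ≡ W (mod 10)] from column 1 (F=6, W=9, carry-in 0, digits 6,9 already taken and all letters distinct): S must equal 3 ⇒ S=3.
Step 4. [P] the sum has 6 digits but both addends have 5; that extra leading digit P is the final carry, namely 1, so P=1.
Step 5. [col 2: Q + B ≡ N (mod 10)] Q=4 is one option consistent with column 2 (Q + B ≡ N (mod 10), carry-in 0) — take it ⇒ Q=4.
Step 6. [col 2: Q + B ≡ N (mod 10)] from column 2 (Q=4, carry-in 0, digits 1,3,4,6,9 already taken and all letters distinct): N must equal 2. So N=2.
Step 7. [col 2: Q + B ≡ N (mod 10)] column 2 reads Q+B+carry(0)=N with Q=4, N=2; with digits 1,2,3,4,6,9 already taken and all letters distinct, the only value for B is 8, so B=8.
Step 8. [col 3: N + C ≡ S (mod 10)] column 3 reads N+C+carry(1)=S with N=2, S=3; with digits 1,2,3,4,6,8,9 already taken and all letters distinct, the only value for C is 0. So C=0.

Answer: B=8, C=0, F=6, N=2, P=1, Q=4, S=3, W=9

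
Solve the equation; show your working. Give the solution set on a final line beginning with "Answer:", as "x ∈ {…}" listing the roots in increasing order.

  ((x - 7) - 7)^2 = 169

Step 1. [((x - 7) - 7)^2 = 169] LHS squared, RHS 169 ≥ 0: apply √ (±), so sqrt: (x - 7) - 7 = 13 or -13.
Step 2. [(x - 7) - 7 = 13 or -13] 7 comes off first (add 7). So sub: x - 7 = 20 or -6.
Step 3. [x - 7 = 20 or -6] 7 comes off first (add 7) ⇒ sub: x = 27 or 1.

Answer: x ∈ {1, 27}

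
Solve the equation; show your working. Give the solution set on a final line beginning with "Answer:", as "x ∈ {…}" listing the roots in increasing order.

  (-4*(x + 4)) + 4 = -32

Step 1. [(-4*(x + 4)) + 4 = -32] -4 divides every term; factor it out, so factor: (x + 4) - 1 = 8.
Step 2. [(x + 4) - 1 = 8] add 1: x sits inside (… - 1) ⇒ sub: x + 4 = 9.
Step 3. [x + 4 = 9] the outer +4 inverts by subtracting 4. So sub: x = 5.

Answer: x ∈ {5}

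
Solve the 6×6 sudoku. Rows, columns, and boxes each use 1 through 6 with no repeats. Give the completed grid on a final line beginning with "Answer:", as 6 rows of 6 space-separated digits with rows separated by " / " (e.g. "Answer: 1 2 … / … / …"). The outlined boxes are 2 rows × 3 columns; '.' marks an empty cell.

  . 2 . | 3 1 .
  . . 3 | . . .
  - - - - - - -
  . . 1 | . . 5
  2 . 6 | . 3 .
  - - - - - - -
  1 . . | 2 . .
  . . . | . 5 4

Step 1. [r5c5∈{6}] r5c5 is down to just 6, so r5c5=6.
Step 2. [r2c4∈{4,5,6}] r2c4 is the only open cell in col 4 admitting 5, so r2c4=5.
Step 3. [r2c5∈{2,4}] in box 2, 4 fits only at r2c5. So r2c5=4.
Step 4. [r2c1∈{6}] only 6 remains possible at r2c1 ⇒ r2c1=6.
Step 5. [r6c1∈{3}] r6c1 is down to just 3, so r6c1=3.
Step 6. [r3c1∈{4}] r3c1 is down to just 4, so r3c1=4.
Step 7. [r5c2∈{4,5}] 4 has one home in col 2: r5c2 ⇒ r5c2=4.
Step 8. [r4c4∈{1,4}] 4 has one home in row 4: r4c4, so r4c4=4.
Step 9. [r5c3∈{5}] r5c3 is down to just 5, so r5c3=5.
Step 10. [r3c4∈{6}] only 6 remains possible at r3c4, so r3c4=6.
Step 11. [r6c2∈{6}] r6c2 has the single candidate 6. So r6c2=6.
Step 12. [r3c5∈{2}] nothing but 2 survives at r3c5. So r3c5=2.
Step 13. [r4c6∈{1}] only 1 remains possible at r4c6, so r4c6=1.
Step 14. [r3c2∈{3}] r3c2 is down to just 3, so r3c2=3.
Step 15. [r1c6∈{6}] nothing but 6 survives at r1c6. So r1c6=6.
Step 16. [r2c6∈{2}] r2c6's peers cover all but 2. So r2c6=2.
Step 17. [r1c3∈{4}] only 4 remains possible at r1c3. So r1c3=4.
Step 18. [r5c6∈{3}] nothing but 3 survives at r5c6, so r5c6=3.
Step 19. [r1c1∈{5}] r1c1 has the single candidate 5. So r1c1=5.
Step 20. [r2c2∈{1}] r2c2 has the single candidate 1. So r2c2=1.
Step 21. [r6c3∈{2}] nothing but 2 survives at r6c3 ⇒ r6c3=2.
Step 22. [r6c4∈{1}] nothing but 1 survives at r6c4, so r6c4=1.
Step 23. [r4c2∈{5}] r4c2's peers cover all but 5. So r4c2=5.

Answer: 5 2 4 3 1 6 / 6 1 3 5 4 2 / 4 3 1 6 2 5 / 2 5 6 4 3 1 / 1 4 5 2 6 3 / 3 6 2 1 5 4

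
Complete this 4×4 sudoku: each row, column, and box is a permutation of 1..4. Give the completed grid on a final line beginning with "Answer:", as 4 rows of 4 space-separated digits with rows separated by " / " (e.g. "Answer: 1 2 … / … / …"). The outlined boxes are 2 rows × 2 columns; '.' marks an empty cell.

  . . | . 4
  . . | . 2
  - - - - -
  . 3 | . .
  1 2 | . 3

Step 1. [r2c2∈{1,4}] across col 2, 4 lands solely at r2c2. So r2c2=4.
Step 2. [r2c3∈{1,3}] r2c3 is the only open cell in row 2 admitting 1 ⇒ r2c3=1.
Step 3. [r2c1∈{3}] nothing but 3 survives at r2c1, so r2c1=3.
Step 4. [r3c3∈{2,4}] row 3 places 2 nowhere but r3c3, so r3c3=2.
Step 5. [r1c2∈{1}] r1c2 is down to just 1. So r1c2=1.
Step 6. [r1c1∈{2}] r1c1's peers cover all but 2, so r1c1=2.
Step 7. [r4c3∈{4}] r4c3's peers cover all but 4 ⇒ r4c3=4.
Step 8. [r3c1∈{4}] r3c1 has the single candidate 4 ⇒ r3c1=4.
Step 9. [r1c3∈{3}] r1c3 has the single candidate 3. So r1c3=3.
Step 10. [r3c4∈{1}] only 1 remains possible at r3c4 ⇒ r3c4=1.

Answer: 2 1 3 4 / 3 4 1 2 / 4 3 2 1 / 1 2 4 3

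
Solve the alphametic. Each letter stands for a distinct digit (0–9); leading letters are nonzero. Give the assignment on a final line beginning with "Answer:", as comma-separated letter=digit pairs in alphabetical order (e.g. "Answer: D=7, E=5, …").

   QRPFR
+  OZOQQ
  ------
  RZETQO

Step 1. [col 1: R + Q ≡ O (mod 10)] no forcing yet in column 1 (carry-in 0); O=7 is free and consistent — try it, so O=7.
Step 2. [col 1: R + Q ≡ O (mod 10)] several values work for R in column 1 (R + Q ≡ O (mod 10), carry-in 0); try R=1. So R=1.
Step 3. [col 1: R + Q ≡ O (mod 10)] column 1: given R=1, O=7, carry-in 0, and digits 1,7 already taken and all letters distinct, R+Q≡O (mod 10) forces Q=6, so Q=6.
Step 4. [col 2: F + Q ≡ Q (mod 10)] column 2 reads F+Q+carry(0)=Q with Q=6; with digits 1,6,7 already taken and all letters distinct, the only value for F is 0. So F=0.
Step 5. [col 3: P + O ≡ T (mod 10)] no forcing yet in column 3 (carry-in 0); P=2 is free and consistent — try it, so P=2.
Step 6. [col 3: P + O ≡ T (mod 10)] column 3 reads P+O+carry(0)=T with P=2, O=7; with digits 0,1,2,6,7 already taken and all letters distinct, the only value for T is 9. So T=9.
Step 7. [col 4: R + Z ≡ E (mod 10)] no forcing yet in column 4 (carry-in 0); Z=3 is free and consistent — try it ⇒ Z=3.
Step 8. [col 4: R + Z ≡ E (mod 10)] column 4: given R=1, Z=3, carry-in 0, and digits 0,1,2,3,6,7,9 already taken and all letters distinct, R+Z≡E (mod 10) forces E=4, so E=4.

Answer: E=4, F=0, O=7, P=2, Q=6, R=1, T=9, Z=3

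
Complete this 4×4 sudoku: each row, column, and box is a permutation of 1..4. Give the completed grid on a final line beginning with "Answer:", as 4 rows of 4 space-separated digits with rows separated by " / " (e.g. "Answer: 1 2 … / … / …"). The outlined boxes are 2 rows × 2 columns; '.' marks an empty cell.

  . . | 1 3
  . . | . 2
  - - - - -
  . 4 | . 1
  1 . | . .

Step 1. [r2c3∈{4}] r2c3 is down to just 4 ⇒ r2c3=4.
Step 2. [r2c1∈{3}] r2c1 has the single candidate 3, so r2c1=3.
Step 3. [r3c1∈{2}] only 2 remains possible at r3c1 ⇒ r3c1=2.
Step 4. [r4c2∈{3}] r4c2 is down to just 3 ⇒ r4c2=3.
Step 5. [r4c3∈{2}] only 2 remains possible at r4c3, so r4c3=2.
Step 6. [r1c2∈{2}] r1c2's peers cover all but 2 ⇒ r1c2=2.
Step 7. [r4c4∈{4}] r4c4 is down to just 4. So r4c4=4.
Step 8. [r2c2∈{1}] only 1 remains possible at r2c2. So r2c2=1.
Step 9. [r3c3∈{3}] nothing but 3 survives at r3c3. So r3c3=3.
Step 10. [r1c1∈{4}] nothing but 4 survives at r1c1, so r1c1=4.

Answer: 4 2 1 3 / 3 1 4 2 / 2 4 3 1 / 1 3 2 4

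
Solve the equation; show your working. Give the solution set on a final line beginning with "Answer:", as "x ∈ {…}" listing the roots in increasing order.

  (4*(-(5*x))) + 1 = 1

Step 1. [(4*(-(5*x))) + 1 = 1] subtract 1: x sits inside (… + 1). So sub: 4*(-(5*x)) = 0.
Step 2. [4*(-(5*x)) = 0] 4·(inner) — divide through by 4. So div: -(5*x) = 0.
Step 3. [-(5*x) = 0] flip signs both sides, so neg: 5*x = 0.
Step 4. [5*x = 0] 5·(inner) — divide through by 5. So div: x = 0.

Answer: x ∈ {0}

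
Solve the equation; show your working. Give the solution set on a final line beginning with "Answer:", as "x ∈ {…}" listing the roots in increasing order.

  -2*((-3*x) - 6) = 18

Step 1. [-2*((-3*x) - 6) = 18] divide by the outer -2 ⇒ div: (-3*x) - 6 = -9.
Step 2. [(-3*x) - 6 = -9] 6 comes off first (add 6). So sub: -3*x = -3.
Step 3. [-3*x = -3] LHS = -3·(…); ÷-3 both sides ⇒ div: x = 1.

Answer: x ∈ {1}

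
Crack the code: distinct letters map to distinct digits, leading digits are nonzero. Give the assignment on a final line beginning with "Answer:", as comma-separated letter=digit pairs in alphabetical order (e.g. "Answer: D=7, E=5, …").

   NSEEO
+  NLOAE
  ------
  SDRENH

Step 1. [col 1: O + E ≡ H (mod 10)] several values work for E in column 1 (O + E ≡ H (mod 10), carry-in 0); try E=8, so E=8.
Step 2. [S] adding two 5-digit numbers gives at most 5+1 digits, and here it does — S is that final carry and must be 1 ⇒ S=1.
Step 3. [col 1: O + E ≡ H (mod 10)] column 1 (O + E ≡ H (mod 10), carry-in 0) doesn't pin H yet; pick H=7 and continue, so H=7.
Step 4. [col 1: O + E ≡ H (mod 10)] from column 1 (E=8, H=7, carry-in 0, digits 1,7,8 already taken and all letters distinct): O must equal 9 ⇒ O=9.
Step 5. [col 2: E + A ≡ N (mod 10)] column 2 (E + A ≡ N (mod 10), carry-in 1) doesn't pin N yet; pick N=5 and continue. So N=5.
Step 6. [col 2: E + A ≡ N (mod 10)] column 2 reads E+A+carry(1)=N with E=8, N=5; with digits 1,5,7,8,9 already taken and all letters distinct, the only value for A is 6. So A=6.
Step 7. [col 4: S + L ≡ R (mod 10)] several values work for R in column 4 (S + L ≡ R (mod 10), carry-in 1); try R=4. So R=4.
Step 8. [col 4: S + L ≡ R (mod 10)] column 4: given S=1, R=4, carry-in 1, and digits 1,4,5,6,7,8,9 already taken and all letters distinct, S+L≡R (mod 10) forces L=2, so L=2.
Step 9. [col 5: N + N ≡ D (mod 10)] column 5: given N=5, carry-in 0, and digits 1,2,4,5,6,7,8,9 already taken and all letters distinct, N+N≡D (mod 10) forces D=0 ⇒ D=0.

Answer: A=6, D=0, E=8, H=7, L=2, N=5, O=9, R=4, S=1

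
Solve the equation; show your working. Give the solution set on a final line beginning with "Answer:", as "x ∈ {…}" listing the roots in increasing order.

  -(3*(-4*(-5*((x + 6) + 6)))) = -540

Step 1. [-(3*(-4*(-5*((x + 6) + 6)))) = -540] flip signs both sides. So neg: 3*(-4*(-5*((x + 6) + 6))) = 540.
Step 2. [3*(-4*(-5*((x + 6) + 6))) = 540] 3 out front; divide by 3. So div: -4*(-5*((x + 6) + 6)) = 180.
Step 3. [-4*(-5*((x + 6) + 6)) = 180] leading coefficient -4: divide by -4, so div: -5*((x + 6) + 6) = -45.
Step 4. [-5*((x + 6) + 6) = -45] divide by the outer -5, so div: (x + 6) + 6 = 9.
Step 5. [(x + 6) + 6 = 9] peel the +6: subtract 6 from each side, so sub: x + 6 = 3.
Step 6. [x + 6 = 3] 6 comes off first (subtract 6). So sub: x = -3.

Answer: x ∈ {-3}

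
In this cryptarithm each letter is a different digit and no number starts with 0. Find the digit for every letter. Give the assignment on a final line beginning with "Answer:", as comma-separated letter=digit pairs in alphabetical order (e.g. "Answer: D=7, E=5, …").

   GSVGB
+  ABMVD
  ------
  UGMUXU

Step 1. [col 1: B + D ≡ U (mod 10)] D=3 is one option consistent with column 1 (B + D ≡ U (mod 10), carry-in 0) — take it. So D=3.
Step 2. [col 1: B + D ≡ U (mod 10)] column 1 (B + D ≡ U (mod 10), carry-in 0) doesn't pin B yet; pick B=8 and continue, so B=8.
Step 3. [col 1: B + D ≡ U (mod 10)] column 1 reads B+D+carry(0)=U with B=8, D=3; with digits 3,8 already taken and all letters distinct, the only value for U is 1, so U=1.
Step 4. [col 2: G + V ≡ X (mod 10)] column 2 (G + V ≡ X (mod 10), carry-in 1) doesn't pin G yet; pick G=5 and continue. So G=5.
Step 5. [col 2: G + V ≡ X (mod 10)] V=4 is one option consistent with column 2 (G + V ≡ X (mod 10), carry-in 1) — take it. So V=4.
Step 6. [col 2: G + V ≡ X (mod 10)] column 2 reads G+V+carry(1)=X with G=5, V=4; with digits 1,3,4,5,8 already taken and all letters distinct, the only value for X is 0. So X=0.
Step 7. [col 3: V + M ≡ U (mod 10)] column 3: given V=4, U=1, carry-in 1, and digits 0,1,3,4,5,8 already taken and all letters distinct, V+M≡U (mod 10) forces M=6. So M=6.
Step 8. [col 4: S + B ≡ M (mod 10)] in column 4 we have S+B≡M with carry-in 1; given B=8, M=6 and digits 0,1,3,4,5,6,8 already taken and all letters distinct, that pins S to 7 ⇒ S=7.
Step 9. [col 5: G + A ≡ G (mod 10)] in column 5 we have G+A≡G with carry-in 1; given G=5 and digits 0,1,3,4,5,6,7,8 already taken and all letters distinct, that pins A to 9. So A=9.

Answer: A=9, B=8, D=3, G=5, M=6, S=7, U=1, V=4, X=0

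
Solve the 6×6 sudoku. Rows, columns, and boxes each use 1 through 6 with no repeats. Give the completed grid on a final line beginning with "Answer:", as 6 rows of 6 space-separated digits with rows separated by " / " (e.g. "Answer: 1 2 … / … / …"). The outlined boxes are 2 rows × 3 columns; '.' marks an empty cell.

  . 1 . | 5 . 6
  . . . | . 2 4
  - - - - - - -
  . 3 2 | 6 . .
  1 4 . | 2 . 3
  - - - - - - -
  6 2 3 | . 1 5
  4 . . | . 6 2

Step 1. [r3c1∈{5}] only 5 remains possible at r3c1, so r3c1=5.
Step 2. [r2c2∈{5,6}] col 2 places 6 nowhere but r2c2. So r2c2=6.
Step 3. [r1c5∈{3}] nothing but 3 survives at r1c5, so r1c5=3.
Step 4. [r6c3∈{1,5}] 1 has one home in row 6: r6c3 ⇒ r6c3=1.
Step 5. [r5c4∈{4}] nothing but 4 survives at r5c4 ⇒ r5c4=4.
Step 6. [r4c5∈{5}] r4c5's peers cover all but 5, so r4c5=5.
Step 7. [r1c1∈{2}] r1c1's peers cover all but 2, so r1c1=2.
Step 8. [r6c4∈{3}] r6c4 has the single candidate 3. So r6c4=3.
Step 9. [r2c1∈{3}] nothing but 3 survives at r2c1 ⇒ r2c1=3.
Step 10. [r2c3∈{5}] r2c3 is down to just 5 ⇒ r2c3=5.
Step 11. [r2c4∈{1}] r2c4 is down to just 1 ⇒ r2c4=1.
Step 12. [r6c2∈{5}] r6c2's peers cover all but 5, so r6c2=5.
Step 13. [r1c3∈{4}] r1c3 is down to just 4, so r1c3=4.
Step 14. [r3c5∈{4}] r3c5 is down to just 4, so r3c5=4.
Step 15. [r4c3∈{6}] r4c3 is down to just 6, so r4c3=6.
Step 16. [r3c6∈{1}] r3c6 has the single candidate 1. So r3c6=1.

Answer: 2 1 4 5 3 6 / 3 6 5 1 2 4 / 5 3 2 6 4 1 / 1 4 6 2 5 3 / 6 2 3 4 1 5 / 4 5 1 3 6 2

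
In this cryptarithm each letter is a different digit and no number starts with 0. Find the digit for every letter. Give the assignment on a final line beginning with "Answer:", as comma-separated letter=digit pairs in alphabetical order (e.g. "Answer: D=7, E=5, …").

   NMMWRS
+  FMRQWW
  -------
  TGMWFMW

Step 1. [T] the sum has 7 digits but both addends have 6; that extra leading digit T is the final carry, namely 1. So T=1.
Step 2. [col 1: S + W ≡ W (mod 10)] from column 1 (nothing yet, carry-in 0, digits 1 already taken and all letters distinct): S must equal 0 ⇒ S=0.
Step 3. [col 1: S + W ≡ W (mod 10)] several values work for W in column 1 (S + W ≡ W (mod 10), carry-in 0); try W=4. So W=4.
Step 4. [col 2: R + W ≡ M (mod 10)] no forcing yet in column 2 (carry-in 0); M=9 is free and consistent — try it. So M=9.
Step 5. [col 2: R + W ≡ M (mod 10)] from column 2 (W=4, M=9, carry-in 0, digits 0,1,4,9 already taken and all letters distinct): R must equal 5. So R=5.
Step 6. [col 3: W + Q ≡ F (mod 10)] F=7 is one option consistent with column 3 (W + Q ≡ F (mod 10), carry-in 0) — take it ⇒ F=7.
Step 7. [col 3: W + Q ≡ F (mod 10)] column 3: given W=4, F=7, carry-in 0, and digits 0,1,4,5,7,9 already taken and all letters distinct, W+Q≡F (mod 10) forces Q=3, so Q=3.
Step 8. [col 6: N + F ≡ G (mod 10)] from column 6 (F=7, carry-in 1, digits 0,1,3,4,5,7,9 already taken and all letters distinct): G must equal 6. So G=6.
Step 9. [col 6: N + F ≡ G (mod 10)] column 6: given F=7, G=6, carry-in 1, and digits 0,1,3,4,5,6,7,9 already taken and all letters distinct, N+F≡G (mod 10) forces N=8, so N=8.

Answer: F=7, G=6, M=9, N=8, Q=3, R=5, S=0, T=1, W=4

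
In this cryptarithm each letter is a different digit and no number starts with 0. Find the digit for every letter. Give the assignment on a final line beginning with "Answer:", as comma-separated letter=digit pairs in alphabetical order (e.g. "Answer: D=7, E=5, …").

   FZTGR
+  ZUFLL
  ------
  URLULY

Step 1. [col 1: R + L ≡ Y (mod 10)] R=3 is one option consistent with column 1 (R + L ≡ Y (mod 10), carry-in 0) — take it. So R=3.
Step 2. [col 1: R + L ≡ Y (mod 10)] no forcing yet in column 1 (carry-in 0); L=7 is free and consistent — try it, so L=7.
Step 3. [col 1: R + L ≡ Y (mod 10)] in column 1 we have R+L≡Y with carry-in 0; given R=3, L=7 and digits 3,7 already taken and all letters distinct, that pins Y to 0, so Y=0.
Step 4. [U] adding two 5-digit numbers gives at most 5+1 digits, and here it does — U is that final carry and must be 1. So U=1.
Step 5. [col 2: G + L ≡ L (mod 10)] column 2 reads G+L+carry(1)=L with L=7; with digits 0,1,3,7 already taken and all letters distinct, the only value for G is 9 ⇒ G=9.
Step 6. [col 3: T + F ≡ U (mod 10)] F=8 is one option consistent with column 3 (T + F ≡ U (mod 10), carry-in 1) — take it, so F=8.
Step 7. [col 3: T + F ≡ U (mod 10)] column 3 reads T+F+carry(1)=U with F=8, U=1; with digits 0,1,3,7,8,9 already taken and all letters distinct, the only value for T is 2. So T=2.
Step 8. [col 4: Z + U ≡ L (mod 10)] column 4 reads Z+U+carry(1)=L with U=1, L=7; with digits 0,1,2,3,7,8,9 already taken and all letters distinct, the only value for Z is 5, so Z=5.

Answer: F=8, G=9, L=7, R=3, T=2, U=1, Y=0, Z=5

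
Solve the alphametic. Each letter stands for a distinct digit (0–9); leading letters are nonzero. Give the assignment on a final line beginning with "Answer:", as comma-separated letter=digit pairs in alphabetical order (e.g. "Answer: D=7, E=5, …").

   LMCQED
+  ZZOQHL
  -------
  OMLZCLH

Step 1. [col 1: D + L ≡ H (mod 10)] no forcing yet in column 1 (carry-in 0); L=8 is free and consistent — try it, so L=8.
Step 2. [O] the sum has 7 digits but both addends have 6; that extra leading digit O is the final carry, namely 1, so O=1.
Step 3. [col 1: D + L ≡ H (mod 10)] no forcing yet in column 1 (carry-in 0); D=9 is free and consistent — try it ⇒ D=9.
Step 4. [col 1: D + L ≡ H (mod 10)] column 1 reads D+L+carry(0)=H with D=9, L=8; with digits 1,8,9 already taken and all letters distinct, the only value for H is 7 ⇒ H=7.
Step 5. [col 2: E + H ≡ L (mod 10)] from column 2 (H=7, L=8, carry-in 1, digits 1,7,8,9 already taken and all letters distinct): E must equal 0, so E=0.
Step 6. [col 3: Q + Q ≡ C (mod 10)] C=4 is one option consistent with column 3 (Q + Q ≡ C (mod 10), carry-in 0) — take it ⇒ C=4.
Step 7. [col 3: Q + Q ≡ C (mod 10)] column 3: given C=4, carry-in 0, and digits 0,1,4,7,8,9 already taken and all letters distinct, Q+Q≡C (mod 10) forces Q=2, so Q=2.
Step 8. [col 4: C + O ≡ Z (mod 10)] from column 4 (C=4, O=1, carry-in 0, digits 0,1,2,4,7,8,9 already taken and all letters distinct): Z must equal 5, so Z=5.
Step 9. [col 5: M + Z ≡ L (mod 10)] column 5: given Z=5, L=8, carry-in 0, and digits 0,1,2,4,5,7,8,9 already taken and all letters distinct, M+Z≡L (mod 10) forces M=3 ⇒ M=3.

Answer: C=4, D=9, E=0, H=7, L=8, M=3, O=1, Q=2, Z=5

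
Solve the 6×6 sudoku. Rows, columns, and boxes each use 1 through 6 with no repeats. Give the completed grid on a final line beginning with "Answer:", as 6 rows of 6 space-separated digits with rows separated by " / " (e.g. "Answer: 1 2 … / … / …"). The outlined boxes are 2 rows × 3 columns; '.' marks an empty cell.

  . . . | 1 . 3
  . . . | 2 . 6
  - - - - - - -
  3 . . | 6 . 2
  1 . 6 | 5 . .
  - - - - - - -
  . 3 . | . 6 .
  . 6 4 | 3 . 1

Step 1. [r3c3∈{5}] only 5 remains possible at r3c3. So r3c3=5.
Step 2. [r4c6∈{4}] nothing but 4 survives at r4c6, so r4c6=4.
Step 3. [r2c2∈{1,4,5}] in col 2, 1 fits only at r2c2, so r2c2=1.
Step 4. [r1c2∈{2,4,5}] r1c2 is the only open cell in col 2 admitting 5 ⇒ r1c2=5.
Step 5. [r1c1∈{2,4,6}] across row 1, 6 lands solely at r1c1. So r1c1=6.
Step 6. [r5c6∈{5}] r5c6's peers cover all but 5 ⇒ r5c6=5.
Step 7. [r5c1∈{2}] r5c1's peers cover all but 2, so r5c1=2.
Step 8. [r2c1∈{4}] r2c1's peers cover all but 4, so r2c1=4.
Step 9. [r2c5∈{5}] r2c5's peers cover all but 5. So r2c5=5.
Step 10. [r6c5∈{2}] nothing but 2 survives at r6c5 ⇒ r6c5=2.
Step 11. [r2c3∈{3}] r2c3's peers cover all but 3. So r2c3=3.
Step 12. [r5c3∈{1}] nothing but 1 survives at r5c3, so r5c3=1.
Step 13. [r4c5∈{3}] only 3 remains possible at r4c5. So r4c5=3.
Step 14. [r3c2∈{4}] r3c2's peers cover all but 4 ⇒ r3c2=4.
Step 15. [r1c5∈{4}] nothing but 4 survives at r1c5 ⇒ r1c5=4.
Step 16. [r4c2∈{2}] nothing but 2 survives at r4c2. So r4c2=2.
Step 17. [r3c5∈{1}] r3c5's peers cover all but 1, so r3c5=1.
Step 18. [r1c3∈{2}] nothing but 2 survives at r1c3, so r1c3=2.
Step 19. [r6c1∈{5}] r6c1's peers cover all but 5, so r6c1=5.
Step 20. [r5c4∈{4}] only 4 remains possible at r5c4, so r5c4=4.

Answer: 6 5 2 1 4 3 / 4 1 3 2 5 6 / 3 4 5 6 1 2 / 1 2 6 5 3 4 / 2 3 1 4 6 5 / 5 6 4 3 2 1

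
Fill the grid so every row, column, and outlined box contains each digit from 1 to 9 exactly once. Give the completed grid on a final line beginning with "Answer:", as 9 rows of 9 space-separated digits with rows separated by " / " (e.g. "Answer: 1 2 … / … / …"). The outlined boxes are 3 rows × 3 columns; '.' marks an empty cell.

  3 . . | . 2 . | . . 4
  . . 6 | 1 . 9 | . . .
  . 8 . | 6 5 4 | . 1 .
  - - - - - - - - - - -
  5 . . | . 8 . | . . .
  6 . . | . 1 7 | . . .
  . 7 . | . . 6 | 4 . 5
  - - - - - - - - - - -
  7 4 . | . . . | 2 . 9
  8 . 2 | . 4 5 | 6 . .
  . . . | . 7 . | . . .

Step 1. [r6c5∈{3,9}] 9 has one home in col 5: r6c5. So r6c5=9.
Step 2. [r1c8∈{5,6,7,8,9}] across row 1, 6 lands solely at r1c8 ⇒ r1c8=6.
Step 3. [r2c5∈{3}] nothing but 3 survives at r2c5. So r2c5=3.
Step 4. [r9c2∈{1,3,5,6,9}] 6 has one home in row 9: r9c2, so r9c2=6.
Step 5. [r1c6∈{8}] only 8 remains possible at r1c6. So r1c6=8.
Step 6. [r4c9∈{1,2,3,6,7}] r4c9 is the only open cell in row 4 admitting 6. So r4c9=6.
Step 7. [r4c7∈{1,3,7,9}] 1 has one home in box 6: r4c7 ⇒ r4c7=1.
Step 8. [r4c8∈{2,3,7,9}] across row 4, 7 lands solely at r4c8, so r4c8=7.
Step 9. [r8c8∈{3}] r8c8 is down to just 3, so r8c8=3.
Step 10. [r5c8∈{2,8,9}] in col 8, 9 fits only at r5c8. So r5c8=9.
Step 11. [r8c9∈{1,7}] 7 has one home in row 8: r8c9. So r8c9=7.
Step 12. [r8c2∈{1,9}] 1 has one home in row 8: r8c2 ⇒ r8c2=1.
Step 13. [r2c7∈{5,7,8}] r2c7 is the only open cell in row 2 admitting 7, so r2c7=7.
Step 14. [r1c3∈{1,5,7,9}] row 1 places 1 nowhere but r1c3, so r1c3=1.
Step 15. [r9c1∈{9}] r9c1's peers cover all but 9 ⇒ r9c1=9.
Step 16. [r3c1∈{2}] r3c1 is down to just 2, so r3c1=2.
Step 17. [r5c4∈{2,3,4,5}] 5 has one home in row 5: r5c4, so r5c4=5.
Step 18. [r5c3∈{3,4,8}] across row 5, 4 lands solely at r5c3. So r5c3=4.
Step 19. [r9c9∈{1,8}] 1 has one home in col 9: r9c9. So r9c9=1.
Step 20. [r4c4∈{2,3,4}] in row 4, 4 fits only at r4c4. So r4c4=4.
Step 21. [r3c9∈{3}] r3c9's peers cover all but 3. So r3c9=3.
Step 22. [r9c8∈{4,5,8}] 4 has one home in row 9: r9c8. So r9c8=4.
Step 23. [r3c7∈{9}] r3c7 has the single candidate 9. So r3c7=9.
Step 24. [r1c7∈{5}] only 5 remains possible at r1c7. So r1c7=5.
Step 25. [r9c7∈{8}] r9c7 is down to just 8 ⇒ r9c7=8.
Step 26. [r5c9∈{2,8}] r5c9 is the only open cell in row 5 admitting 8. So r5c9=8.
Step 27. [r4c3∈{3,9}] 9 has one home in col 3: r4c3 ⇒ r4c3=9.
Step 28. [r6c8∈{2}] r6c8 is down to just 2, so r6c8=2.
Step 29. [r6c4∈{3}] r6c4 has the single candidate 3. So r6c4=3.
Step 30. [r4c6∈{2}] nothing but 2 survives at r4c6. So r4c6=2.
Step 31. [r9c6∈{3}] nothing but 3 survives at r9c6. So r9c6=3.
Step 32. [r5c2∈{2,3}] row 5 places 2 nowhere but r5c2 ⇒ r5c2=2.
Step 33. [r9c3∈{5}] r9c3 is down to just 5, so r9c3=5.
Step 34. [r3c3∈{7}] r3c3's peers cover all but 7, so r3c3=7.
Step 35. [r7c6∈{1}] only 1 remains possible at r7c6. So r7c6=1.
Step 36. [r6c3∈{8}] r6c3 has the single candidate 8. So r6c3=8.
Step 37. [r1c2∈{9}] r1c2's peers cover all but 9. So r1c2=9.
Step 38. [r9c4∈{2}] only 2 remains possible at r9c4. So r9c4=2.
Step 39. [r2c8∈{8}] r2c8's peers cover all but 8 ⇒ r2c8=8.
Step 40. [r6c1∈{1}] only 1 remains possible at r6c1, so r6c1=1.
Step 41. [r7c4∈{8}] r7c4 has the single candidate 8, so r7c4=8.
Step 42. [r7c3∈{3}] r7c3's peers cover all but 3 ⇒ r7c3=3.
Step 43. [r7c8∈{5}] nothing but 5 survives at r7c8. So r7c8=5.
Step 44. [r2c1∈{4}] only 4 remains possible at r2c1. So r2c1=4.
Step 45. [r5c7∈{3}] r5c7 has the single candidate 3. So r5c7=3.
Step 46. [r2c2∈{5}] r2c2 has the single candidate 5 ⇒ r2c2=5.
Step 47. [r7c5∈{6}] r7c5's peers cover all but 6, so r7c5=6.
Step 48. [r4c2∈{3}] only 3 remains possible at r4c2 ⇒ r4c2=3.
Step 49. [r8c4∈{9}] r8c4 is down to just 9. So r8c4=9.
Step 50. [r2c9∈{2}] r2c9's peers cover all but 2 ⇒ r2c9=2.
Step 51. [r1c4∈{7}] r1c4 is down to just 7 ⇒ r1c4=7.

Answer: 3 9 1 7 2 8 5 6 4 / 4 5 6 1 3 9 7 8 2 / 2 8 7 6 5 4 9 1 3 / 5 3 9 4 8 2 1 7 6 / 6 2 4 5 1 7 3 9 8 / 1 7 8 3 9 6 4 2 5 / 7 4 3 8 6 1 2 5 9 / 8 1 2 9 4 5 6 3 7 / 9 6 5 2 7 3 8 4 1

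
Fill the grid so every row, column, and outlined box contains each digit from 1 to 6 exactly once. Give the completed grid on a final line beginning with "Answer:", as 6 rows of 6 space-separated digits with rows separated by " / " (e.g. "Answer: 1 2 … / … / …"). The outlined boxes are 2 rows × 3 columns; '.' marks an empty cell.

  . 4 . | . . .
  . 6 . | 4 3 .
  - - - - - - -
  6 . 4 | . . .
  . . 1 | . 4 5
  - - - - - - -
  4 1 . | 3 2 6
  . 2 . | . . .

Step 1. [r3c5∈{1}] nothing but 1 survives at r3c5 ⇒ r3c5=1.
Step 2. [r6c5∈{5}] r6c5's peers cover all but 5, so r6c5=5.
Step 3. [r1c4∈{1,2,5,6}] col 4 places 5 nowhere but r1c4. So r1c4=5.
Step 4. [r4c1∈{2,3}] 2 has one home in box 3: r4c1. So r4c1=2.
Step 5. [r2c1∈{1,5}] across col 1, 5 lands solely at r2c1 ⇒ r2c1=5.
Step 6. [r2c6∈{1,2}] in row 2, 1 fits only at r2c6, so r2c6=1.
Step 7. [r3c6∈{2,3}] col 6 places 3 nowhere but r3c6. So r3c6=3.
Step 8. [r6c1∈{3}] nothing but 3 survives at r6c1. So r6c1=3.
Step 9. [r1c3∈{2,3}] r1c3 is the only open cell in row 1 admitting 3, so r1c3=3.
Step 10. [r6c4∈{1}] only 1 remains possible at r6c4, so r6c4=1.
Step 11. [r5c3∈{5}] r5c3 has the single candidate 5 ⇒ r5c3=5.
Step 12. [r4c4∈{6}] nothing but 6 survives at r4c4. So r4c4=6.
Step 13. [r3c4∈{2}] r3c4's peers cover all but 2. So r3c4=2.
Step 14. [r1c6∈{2}] r1c6 has the single candidate 2 ⇒ r1c6=2.
Step 15. [r1c1∈{1}] r1c1 is down to just 1 ⇒ r1c1=1.
Step 16. [r4c2∈{3}] r4c2 has the single candidate 3, so r4c2=3.
Step 17. [r3c2∈{5}] r3c2's peers cover all but 5, so r3c2=5.
Step 18. [r6c3∈{6}] r6c3 is down to just 6 ⇒ r6c3=6.
Step 19. [r6c6∈{4}] r6c6's peers cover all but 4 ⇒ r6c6=4.
Step 20. [r2c3∈{2}] r2c3 is down to just 2, so r2c3=2.
Step 21. [r1c5∈{6}] r1c5 is down to just 6. So r1c5=6.

Answer: 1 4 3 5 6 2 / 5 6 2 4 3 1 / 6 5 4 2 1 3 / 2 3 1 6 4 5 / 4 1 5 3 2 6 / 3 2 6 1 5 4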